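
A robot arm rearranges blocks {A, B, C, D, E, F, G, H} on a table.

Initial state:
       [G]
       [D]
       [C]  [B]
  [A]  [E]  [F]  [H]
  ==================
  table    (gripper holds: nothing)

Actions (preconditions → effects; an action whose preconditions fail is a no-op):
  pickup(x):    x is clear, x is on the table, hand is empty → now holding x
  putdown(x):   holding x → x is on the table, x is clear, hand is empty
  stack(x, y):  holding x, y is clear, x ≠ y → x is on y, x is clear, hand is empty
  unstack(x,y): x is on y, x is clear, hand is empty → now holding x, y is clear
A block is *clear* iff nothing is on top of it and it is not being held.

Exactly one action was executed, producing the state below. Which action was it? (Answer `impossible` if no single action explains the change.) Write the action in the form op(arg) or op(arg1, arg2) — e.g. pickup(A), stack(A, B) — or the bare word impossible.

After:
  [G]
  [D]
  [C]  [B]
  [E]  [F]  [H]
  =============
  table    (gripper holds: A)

pickup(A)

target: towers=[E/C/D/G; F/B; H] holding=A
     unstack(G, D) → towers=[A; E/C/D; F/B; H] holding=G
         pickup(A) → towers=[E/C/D/G; F/B; H] holding=A  ← match
         pickup(H) → towers=[A; E/C/D/G; F/B] holding=H
     unstack(B, F) → towers=[A; E/C/D/G; F; H] holding=B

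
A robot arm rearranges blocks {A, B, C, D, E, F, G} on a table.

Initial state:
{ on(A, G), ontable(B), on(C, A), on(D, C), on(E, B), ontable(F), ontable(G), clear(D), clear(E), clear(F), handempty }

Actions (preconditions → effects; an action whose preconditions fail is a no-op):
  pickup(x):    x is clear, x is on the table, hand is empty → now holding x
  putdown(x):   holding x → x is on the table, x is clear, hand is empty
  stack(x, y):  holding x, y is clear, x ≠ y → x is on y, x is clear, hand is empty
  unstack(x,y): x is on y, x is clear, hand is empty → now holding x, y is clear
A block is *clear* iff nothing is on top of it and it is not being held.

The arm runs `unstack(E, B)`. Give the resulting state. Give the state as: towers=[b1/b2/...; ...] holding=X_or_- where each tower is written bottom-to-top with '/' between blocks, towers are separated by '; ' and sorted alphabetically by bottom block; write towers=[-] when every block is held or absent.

towers=[B; F; G/A/C/D] holding=E

before: towers=[B/E; F; G/A/C/D] holding=-
pre[unstack(E, B)]: on(E,B) yes, clear(E) yes, handempty yes
all met → apply unstack(E, B)
after:  towers=[B; F; G/A/C/D] holding=E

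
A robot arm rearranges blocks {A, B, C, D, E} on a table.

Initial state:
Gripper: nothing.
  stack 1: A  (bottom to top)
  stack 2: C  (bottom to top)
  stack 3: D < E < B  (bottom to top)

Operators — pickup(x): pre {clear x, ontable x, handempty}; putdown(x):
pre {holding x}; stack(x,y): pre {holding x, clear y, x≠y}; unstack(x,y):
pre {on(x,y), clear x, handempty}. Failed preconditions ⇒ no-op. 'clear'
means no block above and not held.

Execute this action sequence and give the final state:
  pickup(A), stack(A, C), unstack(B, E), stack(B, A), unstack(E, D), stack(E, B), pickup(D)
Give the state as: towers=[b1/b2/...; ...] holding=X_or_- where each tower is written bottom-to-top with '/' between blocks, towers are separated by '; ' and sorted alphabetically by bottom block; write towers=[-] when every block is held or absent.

towers=[C/A/B/E] holding=D

step 1 (pickup(A)): towers=[C; D/E/B] holding=A
step 2 (stack(A, C)): towers=[C/A; D/E/B] holding=-
step 3 (unstack(B, E)): towers=[C/A; D/E] holding=B
step 4 (stack(B, A)): towers=[C/A/B; D/E] holding=-
step 5 (unstack(E, D)): towers=[C/A/B; D] holding=E
step 6 (stack(E, B)): towers=[C/A/B/E; D] holding=-
step 7 (pickup(D)): towers=[C/A/B/E] holding=D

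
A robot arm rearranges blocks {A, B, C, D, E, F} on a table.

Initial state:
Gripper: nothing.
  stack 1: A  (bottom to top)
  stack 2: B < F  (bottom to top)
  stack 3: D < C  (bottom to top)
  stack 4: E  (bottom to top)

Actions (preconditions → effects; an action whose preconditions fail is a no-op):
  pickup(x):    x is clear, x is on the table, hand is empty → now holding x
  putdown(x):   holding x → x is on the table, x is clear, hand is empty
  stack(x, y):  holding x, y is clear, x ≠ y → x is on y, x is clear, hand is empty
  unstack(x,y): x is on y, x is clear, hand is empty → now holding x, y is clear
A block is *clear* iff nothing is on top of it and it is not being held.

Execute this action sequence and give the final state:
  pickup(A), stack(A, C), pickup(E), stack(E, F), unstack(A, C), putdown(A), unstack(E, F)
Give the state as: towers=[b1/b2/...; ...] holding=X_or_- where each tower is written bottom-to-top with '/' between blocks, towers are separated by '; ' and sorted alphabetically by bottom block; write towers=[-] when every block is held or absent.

towers=[A; B/F; D/C] holding=E

step 1 (pickup(A)): towers=[B/F; D/C; E] holding=A
step 2 (stack(A, C)): towers=[B/F; D/C/A; E] holding=-
step 3 (pickup(E)): towers=[B/F; D/C/A] holding=E
step 4 (stack(E, F)): towers=[B/F/E; D/C/A] holding=-
step 5 (unstack(A, C)): towers=[B/F/E; D/C] holding=A
step 6 (putdown(A)): towers=[A; B/F/E; D/C] holding=-
step 7 (unstack(E, F)): towers=[A; B/F; D/C] holding=E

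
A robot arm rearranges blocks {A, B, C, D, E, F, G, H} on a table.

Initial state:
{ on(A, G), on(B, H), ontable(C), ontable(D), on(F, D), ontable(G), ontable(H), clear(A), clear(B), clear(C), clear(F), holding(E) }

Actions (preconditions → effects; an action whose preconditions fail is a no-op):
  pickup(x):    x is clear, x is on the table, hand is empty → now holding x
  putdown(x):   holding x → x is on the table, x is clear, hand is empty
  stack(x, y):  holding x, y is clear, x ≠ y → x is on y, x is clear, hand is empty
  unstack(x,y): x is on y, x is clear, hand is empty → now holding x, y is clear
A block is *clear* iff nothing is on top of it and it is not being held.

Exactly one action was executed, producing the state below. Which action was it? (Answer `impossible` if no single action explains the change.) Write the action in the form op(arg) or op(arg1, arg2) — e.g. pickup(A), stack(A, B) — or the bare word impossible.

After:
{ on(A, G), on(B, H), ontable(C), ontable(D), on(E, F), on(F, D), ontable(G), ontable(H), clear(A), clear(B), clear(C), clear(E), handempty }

target: towers=[C; D/F/E; G/A; H/B] holding=-
        putdown(E) → towers=[C; D/F; E; G/A; H/B] holding=-
       stack(E, A) → towers=[C; D/F; G/A/E; H/B] holding=-
       stack(E, B) → towers=[C; D/F; G/A; H/B/E] holding=-
       stack(E, F) → towers=[C; D/F/E; G/A; H/B] holding=-  ← match
       stack(E, C) → towers=[C/E; D/F; G/A; H/B] holding=-

stack(E, F)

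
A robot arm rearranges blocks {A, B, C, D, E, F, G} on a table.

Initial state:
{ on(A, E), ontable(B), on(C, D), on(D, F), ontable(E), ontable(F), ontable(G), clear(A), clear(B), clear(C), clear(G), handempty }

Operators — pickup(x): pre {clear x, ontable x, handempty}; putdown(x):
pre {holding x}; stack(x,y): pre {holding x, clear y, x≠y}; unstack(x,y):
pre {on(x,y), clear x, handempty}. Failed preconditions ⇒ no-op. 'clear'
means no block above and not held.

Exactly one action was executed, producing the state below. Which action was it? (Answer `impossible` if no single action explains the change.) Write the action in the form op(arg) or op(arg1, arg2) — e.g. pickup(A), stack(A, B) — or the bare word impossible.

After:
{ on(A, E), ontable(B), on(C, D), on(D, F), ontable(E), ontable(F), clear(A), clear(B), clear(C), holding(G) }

target: towers=[B; E/A; F/D/C] holding=G
         pickup(B) → towers=[E/A; F/D/C; G] holding=B
         pickup(G) → towers=[B; E/A; F/D/C] holding=G  ← match
     unstack(A, E) → towers=[B; E; F/D/C; G] holding=A
     unstack(C, D) → towers=[B; E/A; F/D; G] holding=C

pickup(G)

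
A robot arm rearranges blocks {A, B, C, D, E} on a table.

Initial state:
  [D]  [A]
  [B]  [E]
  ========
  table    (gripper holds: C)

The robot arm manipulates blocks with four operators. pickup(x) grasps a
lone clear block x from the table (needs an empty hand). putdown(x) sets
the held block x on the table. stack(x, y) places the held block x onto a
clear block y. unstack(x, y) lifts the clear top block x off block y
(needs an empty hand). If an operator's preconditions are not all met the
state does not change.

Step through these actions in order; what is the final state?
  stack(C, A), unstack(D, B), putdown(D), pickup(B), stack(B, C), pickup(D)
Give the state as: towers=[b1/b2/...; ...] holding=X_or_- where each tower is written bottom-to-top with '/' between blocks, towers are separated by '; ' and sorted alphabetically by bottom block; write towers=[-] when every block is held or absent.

step 1 (stack(C, A)): towers=[B/D; E/A/C] holding=-
step 2 (unstack(D, B)): towers=[B; E/A/C] holding=D
step 3 (putdown(D)): towers=[B; D; E/A/C] holding=-
step 4 (pickup(B)): towers=[D; E/A/C] holding=B
step 5 (stack(B, C)): towers=[D; E/A/C/B] holding=-
step 6 (pickup(D)): towers=[E/A/C/B] holding=D

towers=[E/A/C/B] holding=D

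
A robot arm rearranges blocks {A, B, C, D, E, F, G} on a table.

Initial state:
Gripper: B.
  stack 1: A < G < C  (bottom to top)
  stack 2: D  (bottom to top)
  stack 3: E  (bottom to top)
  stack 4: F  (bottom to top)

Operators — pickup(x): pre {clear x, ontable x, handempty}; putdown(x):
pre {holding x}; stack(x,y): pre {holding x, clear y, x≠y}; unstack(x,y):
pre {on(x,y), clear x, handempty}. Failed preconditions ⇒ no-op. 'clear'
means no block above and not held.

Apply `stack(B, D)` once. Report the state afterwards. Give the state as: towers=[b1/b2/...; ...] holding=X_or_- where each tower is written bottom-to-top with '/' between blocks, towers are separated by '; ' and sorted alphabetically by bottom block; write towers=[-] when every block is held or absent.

towers=[A/G/C; D/B; E; F] holding=-

before: towers=[A/G/C; D; E; F] holding=B
pre[stack(B, D)]: holding(B) ok, clear(D) ok, B≠D ok
all met → apply stack(B, D)
after:  towers=[A/G/C; D/B; E; F] holding=-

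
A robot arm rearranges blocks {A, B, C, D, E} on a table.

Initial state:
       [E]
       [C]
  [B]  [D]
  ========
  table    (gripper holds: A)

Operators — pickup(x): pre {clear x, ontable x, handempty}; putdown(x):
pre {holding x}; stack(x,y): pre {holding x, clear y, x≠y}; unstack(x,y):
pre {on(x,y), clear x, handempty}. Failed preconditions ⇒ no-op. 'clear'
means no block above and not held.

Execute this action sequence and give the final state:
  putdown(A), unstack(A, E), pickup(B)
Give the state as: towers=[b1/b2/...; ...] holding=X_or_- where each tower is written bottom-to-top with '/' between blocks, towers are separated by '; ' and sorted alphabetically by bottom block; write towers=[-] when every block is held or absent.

towers=[A; D/C/E] holding=B

step 1 (putdown(A)): towers=[A; B; D/C/E] holding=-
step 2 (unstack(A, E)) [no-op]: towers=[A; B; D/C/E] holding=-
step 3 (pickup(B)): towers=[A; D/C/E] holding=B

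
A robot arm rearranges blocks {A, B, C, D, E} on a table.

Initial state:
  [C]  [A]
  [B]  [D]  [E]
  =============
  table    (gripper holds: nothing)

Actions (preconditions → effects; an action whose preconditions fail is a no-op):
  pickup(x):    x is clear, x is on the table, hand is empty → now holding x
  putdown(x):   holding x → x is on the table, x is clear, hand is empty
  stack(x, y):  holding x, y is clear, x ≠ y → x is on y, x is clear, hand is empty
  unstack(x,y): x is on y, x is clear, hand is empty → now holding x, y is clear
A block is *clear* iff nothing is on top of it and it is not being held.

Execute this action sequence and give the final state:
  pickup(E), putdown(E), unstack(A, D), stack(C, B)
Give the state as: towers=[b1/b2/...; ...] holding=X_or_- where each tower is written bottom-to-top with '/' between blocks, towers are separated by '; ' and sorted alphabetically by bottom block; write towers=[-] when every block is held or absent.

step 1 (pickup(E)): towers=[B/C; D/A] holding=E
step 2 (putdown(E)): towers=[B/C; D/A; E] holding=-
step 3 (unstack(A, D)): towers=[B/C; D; E] holding=A
step 4 (stack(C, B)) [no-op]: towers=[B/C; D; E] holding=A

towers=[B/C; D; E] holding=A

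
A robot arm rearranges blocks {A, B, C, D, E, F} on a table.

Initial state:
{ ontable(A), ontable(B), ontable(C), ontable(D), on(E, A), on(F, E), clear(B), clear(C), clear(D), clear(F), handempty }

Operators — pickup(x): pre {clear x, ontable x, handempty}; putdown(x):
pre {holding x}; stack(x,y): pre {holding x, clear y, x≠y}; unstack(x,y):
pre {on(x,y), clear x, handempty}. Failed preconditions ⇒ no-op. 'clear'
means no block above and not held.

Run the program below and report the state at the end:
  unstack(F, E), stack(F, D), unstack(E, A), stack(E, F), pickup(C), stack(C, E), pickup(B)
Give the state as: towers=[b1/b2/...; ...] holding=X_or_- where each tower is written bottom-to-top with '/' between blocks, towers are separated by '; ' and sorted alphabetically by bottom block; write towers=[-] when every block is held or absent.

step 1 (unstack(F, E)): towers=[A/E; B; C; D] holding=F
step 2 (stack(F, D)): towers=[A/E; B; C; D/F] holding=-
step 3 (unstack(E, A)): towers=[A; B; C; D/F] holding=E
step 4 (stack(E, F)): towers=[A; B; C; D/F/E] holding=-
step 5 (pickup(C)): towers=[A; B; D/F/E] holding=C
step 6 (stack(C, E)): towers=[A; B; D/F/E/C] holding=-
step 7 (pickup(B)): towers=[A; D/F/E/C] holding=B

towers=[A; D/F/E/C] holding=B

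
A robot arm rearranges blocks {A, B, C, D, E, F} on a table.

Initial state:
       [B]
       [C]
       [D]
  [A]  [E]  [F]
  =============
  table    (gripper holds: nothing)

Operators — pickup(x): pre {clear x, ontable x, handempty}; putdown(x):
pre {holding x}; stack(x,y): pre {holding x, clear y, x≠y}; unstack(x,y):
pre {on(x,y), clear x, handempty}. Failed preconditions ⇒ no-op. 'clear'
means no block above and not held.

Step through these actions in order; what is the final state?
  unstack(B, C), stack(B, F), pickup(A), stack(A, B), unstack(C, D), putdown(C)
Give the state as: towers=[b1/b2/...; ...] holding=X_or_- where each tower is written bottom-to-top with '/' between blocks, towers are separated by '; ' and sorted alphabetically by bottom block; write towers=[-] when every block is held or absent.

step 1 (unstack(B, C)): towers=[A; E/D/C; F] holding=B
step 2 (stack(B, F)): towers=[A; E/D/C; F/B] holding=-
step 3 (pickup(A)): towers=[E/D/C; F/B] holding=A
step 4 (stack(A, B)): towers=[E/D/C; F/B/A] holding=-
step 5 (unstack(C, D)): towers=[E/D; F/B/A] holding=C
step 6 (putdown(C)): towers=[C; E/D; F/B/A] holding=-

towers=[C; E/D; F/B/A] holding=-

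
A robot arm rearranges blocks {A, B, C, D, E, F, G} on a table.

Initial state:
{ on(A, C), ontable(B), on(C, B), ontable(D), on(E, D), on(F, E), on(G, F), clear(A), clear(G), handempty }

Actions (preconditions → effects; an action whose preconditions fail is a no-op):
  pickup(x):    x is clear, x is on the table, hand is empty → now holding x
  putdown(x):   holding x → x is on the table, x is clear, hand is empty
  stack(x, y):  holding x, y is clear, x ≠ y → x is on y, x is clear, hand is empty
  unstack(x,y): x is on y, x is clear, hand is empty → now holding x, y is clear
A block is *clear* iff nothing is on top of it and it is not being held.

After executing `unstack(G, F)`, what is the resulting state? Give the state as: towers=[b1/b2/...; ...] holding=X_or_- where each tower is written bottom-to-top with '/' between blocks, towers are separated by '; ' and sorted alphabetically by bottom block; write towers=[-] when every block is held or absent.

before: towers=[B/C/A; D/E/F/G] holding=-
pre[unstack(G, F)]: on(G,F) ✓, clear(G) ✓, handempty ✓
all met → apply unstack(G, F)
after:  towers=[B/C/A; D/E/F] holding=G

towers=[B/C/A; D/E/F] holding=G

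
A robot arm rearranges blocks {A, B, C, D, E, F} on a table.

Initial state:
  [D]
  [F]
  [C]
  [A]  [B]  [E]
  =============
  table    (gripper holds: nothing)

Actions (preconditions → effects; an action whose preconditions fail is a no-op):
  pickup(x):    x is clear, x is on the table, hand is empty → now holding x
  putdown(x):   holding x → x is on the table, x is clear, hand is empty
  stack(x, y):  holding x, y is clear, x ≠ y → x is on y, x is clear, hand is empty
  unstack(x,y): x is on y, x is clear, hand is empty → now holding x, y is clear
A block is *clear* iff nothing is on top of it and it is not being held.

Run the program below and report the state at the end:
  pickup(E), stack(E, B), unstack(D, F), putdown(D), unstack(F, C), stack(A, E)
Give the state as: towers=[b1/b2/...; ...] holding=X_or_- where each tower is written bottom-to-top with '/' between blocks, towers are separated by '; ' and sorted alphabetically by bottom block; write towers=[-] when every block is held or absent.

towers=[A/C; B/E; D] holding=F

step 1 (pickup(E)): towers=[A/C/F/D; B] holding=E
step 2 (stack(E, B)): towers=[A/C/F/D; B/E] holding=-
step 3 (unstack(D, F)): towers=[A/C/F; B/E] holding=D
step 4 (putdown(D)): towers=[A/C/F; B/E; D] holding=-
step 5 (unstack(F, C)): towers=[A/C; B/E; D] holding=F
step 6 (stack(A, E)) [no-op]: towers=[A/C; B/E; D] holding=F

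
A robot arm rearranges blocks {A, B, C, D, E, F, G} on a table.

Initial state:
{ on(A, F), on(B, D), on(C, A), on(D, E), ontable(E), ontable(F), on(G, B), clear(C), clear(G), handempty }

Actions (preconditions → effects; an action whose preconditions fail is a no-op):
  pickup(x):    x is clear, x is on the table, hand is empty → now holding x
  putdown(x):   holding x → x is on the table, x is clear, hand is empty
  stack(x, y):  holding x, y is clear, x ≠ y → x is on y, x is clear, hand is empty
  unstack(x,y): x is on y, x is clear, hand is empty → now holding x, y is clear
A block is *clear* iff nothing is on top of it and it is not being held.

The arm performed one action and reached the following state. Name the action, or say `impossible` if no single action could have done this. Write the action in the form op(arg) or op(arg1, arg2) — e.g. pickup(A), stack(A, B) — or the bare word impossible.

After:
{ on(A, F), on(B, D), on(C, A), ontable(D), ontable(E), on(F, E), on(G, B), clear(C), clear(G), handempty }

impossible

target: towers=[D/B/G; E/F/A/C] holding=-
     unstack(G, B) → towers=[E/D/B; F/A/C] holding=G
     unstack(C, A) → towers=[E/D/B/G; F/A] holding=C
none of the 2 applicable actions match → impossible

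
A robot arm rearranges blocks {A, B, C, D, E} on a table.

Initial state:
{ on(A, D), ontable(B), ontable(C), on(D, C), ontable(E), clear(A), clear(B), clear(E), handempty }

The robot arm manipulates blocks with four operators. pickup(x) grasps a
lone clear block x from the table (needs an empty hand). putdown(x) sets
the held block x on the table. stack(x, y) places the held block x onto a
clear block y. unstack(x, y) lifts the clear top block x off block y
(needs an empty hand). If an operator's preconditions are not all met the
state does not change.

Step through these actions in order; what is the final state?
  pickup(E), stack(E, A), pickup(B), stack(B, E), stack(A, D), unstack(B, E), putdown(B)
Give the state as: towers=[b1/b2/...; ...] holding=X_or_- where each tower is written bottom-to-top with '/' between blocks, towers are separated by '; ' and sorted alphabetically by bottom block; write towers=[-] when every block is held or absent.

towers=[B; C/D/A/E] holding=-

step 1 (pickup(E)): towers=[B; C/D/A] holding=E
step 2 (stack(E, A)): towers=[B; C/D/A/E] holding=-
step 3 (pickup(B)): towers=[C/D/A/E] holding=B
step 4 (stack(B, E)): towers=[C/D/A/E/B] holding=-
step 5 (stack(A, D)) [no-op]: towers=[C/D/A/E/B] holding=-
step 6 (unstack(B, E)): towers=[C/D/A/E] holding=B
step 7 (putdown(B)): towers=[B; C/D/A/E] holding=-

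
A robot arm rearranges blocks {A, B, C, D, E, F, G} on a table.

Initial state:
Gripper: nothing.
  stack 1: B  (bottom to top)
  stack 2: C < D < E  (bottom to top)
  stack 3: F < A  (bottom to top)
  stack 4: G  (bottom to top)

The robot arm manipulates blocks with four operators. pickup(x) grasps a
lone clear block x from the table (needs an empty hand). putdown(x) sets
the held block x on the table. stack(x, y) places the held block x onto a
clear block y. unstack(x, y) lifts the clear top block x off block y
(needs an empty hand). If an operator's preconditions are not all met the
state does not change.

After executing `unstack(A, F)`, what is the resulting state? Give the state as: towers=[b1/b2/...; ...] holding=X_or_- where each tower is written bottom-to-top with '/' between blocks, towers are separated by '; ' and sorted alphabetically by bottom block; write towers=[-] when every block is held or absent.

towers=[B; C/D/E; F; G] holding=A

before: towers=[B; C/D/E; F/A; G] holding=-
pre[unstack(A, F)]: on(A,F) ok, clear(A) ok, handempty ok
all met → apply unstack(A, F)
after:  towers=[B; C/D/E; F; G] holding=A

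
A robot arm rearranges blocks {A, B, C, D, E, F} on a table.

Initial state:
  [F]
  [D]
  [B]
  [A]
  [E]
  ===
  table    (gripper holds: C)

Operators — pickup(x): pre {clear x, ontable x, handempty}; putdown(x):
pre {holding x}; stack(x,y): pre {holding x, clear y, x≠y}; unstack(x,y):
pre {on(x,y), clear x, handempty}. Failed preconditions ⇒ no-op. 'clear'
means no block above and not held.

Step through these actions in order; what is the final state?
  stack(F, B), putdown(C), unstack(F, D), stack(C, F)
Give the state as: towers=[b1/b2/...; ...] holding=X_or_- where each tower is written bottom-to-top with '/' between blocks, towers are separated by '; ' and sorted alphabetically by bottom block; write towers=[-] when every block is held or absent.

towers=[C; E/A/B/D] holding=F

step 1 (stack(F, B)) [no-op]: towers=[E/A/B/D/F] holding=C
step 2 (putdown(C)): towers=[C; E/A/B/D/F] holding=-
step 3 (unstack(F, D)): towers=[C; E/A/B/D] holding=F
step 4 (stack(C, F)) [no-op]: towers=[C; E/A/B/D] holding=F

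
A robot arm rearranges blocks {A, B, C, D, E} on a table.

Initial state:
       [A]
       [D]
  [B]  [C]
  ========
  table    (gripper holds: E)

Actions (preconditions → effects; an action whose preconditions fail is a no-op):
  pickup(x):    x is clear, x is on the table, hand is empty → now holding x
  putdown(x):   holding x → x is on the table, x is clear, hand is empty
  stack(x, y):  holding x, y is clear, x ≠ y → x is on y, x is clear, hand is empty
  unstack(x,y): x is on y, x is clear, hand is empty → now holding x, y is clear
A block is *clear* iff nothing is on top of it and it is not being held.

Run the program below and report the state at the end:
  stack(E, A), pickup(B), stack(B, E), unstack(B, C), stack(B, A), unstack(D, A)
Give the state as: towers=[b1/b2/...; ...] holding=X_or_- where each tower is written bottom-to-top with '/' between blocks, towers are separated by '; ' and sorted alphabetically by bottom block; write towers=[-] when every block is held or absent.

step 1 (stack(E, A)): towers=[B; C/D/A/E] holding=-
step 2 (pickup(B)): towers=[C/D/A/E] holding=B
step 3 (stack(B, E)): towers=[C/D/A/E/B] holding=-
step 4 (unstack(B, C)) [no-op]: towers=[C/D/A/E/B] holding=-
step 5 (stack(B, A)) [no-op]: towers=[C/D/A/E/B] holding=-
step 6 (unstack(D, A)) [no-op]: towers=[C/D/A/E/B] holding=-

towers=[C/D/A/E/B] holding=-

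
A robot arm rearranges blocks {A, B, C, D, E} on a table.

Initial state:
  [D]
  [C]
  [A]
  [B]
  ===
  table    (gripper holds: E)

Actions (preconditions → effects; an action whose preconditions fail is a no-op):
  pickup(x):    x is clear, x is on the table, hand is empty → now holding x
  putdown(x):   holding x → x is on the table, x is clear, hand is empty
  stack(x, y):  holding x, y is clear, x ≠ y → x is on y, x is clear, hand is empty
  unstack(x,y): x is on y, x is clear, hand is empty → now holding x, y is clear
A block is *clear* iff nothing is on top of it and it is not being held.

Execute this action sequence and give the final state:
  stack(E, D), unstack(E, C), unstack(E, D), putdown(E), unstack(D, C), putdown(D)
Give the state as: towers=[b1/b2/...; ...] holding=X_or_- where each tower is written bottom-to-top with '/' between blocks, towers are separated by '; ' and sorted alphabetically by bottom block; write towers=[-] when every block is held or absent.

towers=[B/A/C; D; E] holding=-

step 1 (stack(E, D)): towers=[B/A/C/D/E] holding=-
step 2 (unstack(E, C)) [no-op]: towers=[B/A/C/D/E] holding=-
step 3 (unstack(E, D)): towers=[B/A/C/D] holding=E
step 4 (putdown(E)): towers=[B/A/C/D; E] holding=-
step 5 (unstack(D, C)): towers=[B/A/C; E] holding=D
step 6 (putdown(D)): towers=[B/A/C; D; E] holding=-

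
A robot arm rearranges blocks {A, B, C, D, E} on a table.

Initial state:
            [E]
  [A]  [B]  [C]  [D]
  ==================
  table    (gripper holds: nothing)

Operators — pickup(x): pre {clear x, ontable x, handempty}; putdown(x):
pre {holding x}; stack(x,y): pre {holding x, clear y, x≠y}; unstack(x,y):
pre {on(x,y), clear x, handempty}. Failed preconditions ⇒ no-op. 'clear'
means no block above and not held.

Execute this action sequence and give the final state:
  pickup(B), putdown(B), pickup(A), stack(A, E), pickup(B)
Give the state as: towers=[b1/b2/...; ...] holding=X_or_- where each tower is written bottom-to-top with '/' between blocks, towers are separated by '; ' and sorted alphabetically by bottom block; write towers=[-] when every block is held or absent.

step 1 (pickup(B)): towers=[A; C/E; D] holding=B
step 2 (putdown(B)): towers=[A; B; C/E; D] holding=-
step 3 (pickup(A)): towers=[B; C/E; D] holding=A
step 4 (stack(A, E)): towers=[B; C/E/A; D] holding=-
step 5 (pickup(B)): towers=[C/E/A; D] holding=B

towers=[C/E/A; D] holding=B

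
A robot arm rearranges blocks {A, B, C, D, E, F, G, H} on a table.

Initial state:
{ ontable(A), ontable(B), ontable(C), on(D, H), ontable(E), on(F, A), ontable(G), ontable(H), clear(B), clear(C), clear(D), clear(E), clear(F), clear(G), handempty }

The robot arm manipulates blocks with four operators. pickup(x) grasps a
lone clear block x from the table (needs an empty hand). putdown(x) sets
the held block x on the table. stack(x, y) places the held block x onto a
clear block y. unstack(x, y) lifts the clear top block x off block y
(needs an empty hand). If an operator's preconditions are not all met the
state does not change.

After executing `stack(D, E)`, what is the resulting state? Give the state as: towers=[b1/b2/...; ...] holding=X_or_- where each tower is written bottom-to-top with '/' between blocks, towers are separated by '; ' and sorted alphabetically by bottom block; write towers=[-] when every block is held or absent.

before: towers=[A/F; B; C; E; G; H/D] holding=-
pre[stack(D, E)]: holding(D) ✗, clear(E) ✓, D≠E ✓
holding(D) unmet → stack(D, E) is a no-op
after:  towers=[A/F; B; C; E; G; H/D] holding=-

towers=[A/F; B; C; E; G; H/D] holding=-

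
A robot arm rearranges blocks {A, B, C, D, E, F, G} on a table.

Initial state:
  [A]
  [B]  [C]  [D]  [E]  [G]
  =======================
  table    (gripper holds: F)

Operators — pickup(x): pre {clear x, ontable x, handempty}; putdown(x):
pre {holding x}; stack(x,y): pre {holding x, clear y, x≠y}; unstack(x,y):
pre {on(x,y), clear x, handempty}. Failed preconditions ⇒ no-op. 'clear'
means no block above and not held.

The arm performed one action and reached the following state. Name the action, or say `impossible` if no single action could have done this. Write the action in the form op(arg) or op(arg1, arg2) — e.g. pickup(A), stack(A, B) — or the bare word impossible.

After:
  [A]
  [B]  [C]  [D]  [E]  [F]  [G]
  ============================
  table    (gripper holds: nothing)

putdown(F)

target: towers=[B/A; C; D; E; F; G] holding=-
        putdown(F) → towers=[B/A; C; D; E; F; G] holding=-  ← match
       stack(F, G) → towers=[B/A; C; D; E; G/F] holding=-
       stack(F, D) → towers=[B/A; C; D/F; E; G] holding=-
       stack(F, A) → towers=[B/A/F; C; D; E; G] holding=-
       stack(F, E) → towers=[B/A; C; D; E/F; G] holding=-
       stack(F, C) → towers=[B/A; C/F; D; E; G] holding=-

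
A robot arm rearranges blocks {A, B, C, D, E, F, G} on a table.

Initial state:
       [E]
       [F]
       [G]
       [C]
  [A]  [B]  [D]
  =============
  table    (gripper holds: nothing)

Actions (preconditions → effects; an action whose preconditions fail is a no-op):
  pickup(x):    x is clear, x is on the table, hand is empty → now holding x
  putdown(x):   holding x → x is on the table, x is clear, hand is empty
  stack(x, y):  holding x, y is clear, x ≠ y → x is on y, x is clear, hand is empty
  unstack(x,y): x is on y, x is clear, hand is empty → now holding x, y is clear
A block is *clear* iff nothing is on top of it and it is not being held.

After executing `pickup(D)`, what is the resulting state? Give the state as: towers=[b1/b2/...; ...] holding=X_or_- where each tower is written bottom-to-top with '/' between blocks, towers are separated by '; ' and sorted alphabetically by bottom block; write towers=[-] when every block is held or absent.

towers=[A; B/C/G/F/E] holding=D

before: towers=[A; B/C/G/F/E; D] holding=-
pre[pickup(D)]: clear(D) ✓, ontable(D) ✓, handempty ✓
all met → apply pickup(D)
after:  towers=[A; B/C/G/F/E] holding=D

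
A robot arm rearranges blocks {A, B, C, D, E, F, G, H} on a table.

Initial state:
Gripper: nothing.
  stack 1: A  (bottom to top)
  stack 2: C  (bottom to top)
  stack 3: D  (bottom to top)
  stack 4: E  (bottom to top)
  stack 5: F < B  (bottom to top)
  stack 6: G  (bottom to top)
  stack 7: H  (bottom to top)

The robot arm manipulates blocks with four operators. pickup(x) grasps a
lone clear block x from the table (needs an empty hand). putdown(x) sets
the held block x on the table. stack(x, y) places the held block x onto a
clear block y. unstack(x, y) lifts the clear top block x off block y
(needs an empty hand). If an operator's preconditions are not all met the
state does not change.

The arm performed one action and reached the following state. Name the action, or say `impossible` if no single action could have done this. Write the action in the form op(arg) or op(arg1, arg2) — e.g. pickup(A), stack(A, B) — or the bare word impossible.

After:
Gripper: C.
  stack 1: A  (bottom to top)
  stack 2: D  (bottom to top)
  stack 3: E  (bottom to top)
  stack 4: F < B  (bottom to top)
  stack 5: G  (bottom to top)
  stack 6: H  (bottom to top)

target: towers=[A; D; E; F/B; G; H] holding=C
         pickup(G) → towers=[A; C; D; E; F/B; H] holding=G
         pickup(A) → towers=[C; D; E; F/B; G; H] holding=A
         pickup(E) → towers=[A; C; D; F/B; G; H] holding=E
         pickup(H) → towers=[A; C; D; E; F/B; G] holding=H
     unstack(B, F) → towers=[A; C; D; E; F; G; H] holding=B
         pickup(D) → towers=[A; C; E; F/B; G; H] holding=D
         pickup(C) → towers=[A; D; E; F/B; G; H] holding=C  ← match

pickup(C)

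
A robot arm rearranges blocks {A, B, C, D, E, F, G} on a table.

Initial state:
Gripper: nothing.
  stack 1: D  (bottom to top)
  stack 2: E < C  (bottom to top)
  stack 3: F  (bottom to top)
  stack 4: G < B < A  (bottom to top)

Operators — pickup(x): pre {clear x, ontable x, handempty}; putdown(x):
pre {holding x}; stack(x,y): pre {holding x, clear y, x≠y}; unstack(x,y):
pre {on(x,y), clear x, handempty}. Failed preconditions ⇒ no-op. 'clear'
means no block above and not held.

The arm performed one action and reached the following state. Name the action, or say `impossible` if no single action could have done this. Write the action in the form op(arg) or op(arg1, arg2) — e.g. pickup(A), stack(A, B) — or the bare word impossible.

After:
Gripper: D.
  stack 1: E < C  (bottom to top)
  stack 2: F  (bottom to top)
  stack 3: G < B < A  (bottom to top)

pickup(D)

target: towers=[E/C; F; G/B/A] holding=D
         pickup(F) → towers=[D; E/C; G/B/A] holding=F
         pickup(D) → towers=[E/C; F; G/B/A] holding=D  ← match
     unstack(A, B) → towers=[D; E/C; F; G/B] holding=A
     unstack(C, E) → towers=[D; E; F; G/B/A] holding=C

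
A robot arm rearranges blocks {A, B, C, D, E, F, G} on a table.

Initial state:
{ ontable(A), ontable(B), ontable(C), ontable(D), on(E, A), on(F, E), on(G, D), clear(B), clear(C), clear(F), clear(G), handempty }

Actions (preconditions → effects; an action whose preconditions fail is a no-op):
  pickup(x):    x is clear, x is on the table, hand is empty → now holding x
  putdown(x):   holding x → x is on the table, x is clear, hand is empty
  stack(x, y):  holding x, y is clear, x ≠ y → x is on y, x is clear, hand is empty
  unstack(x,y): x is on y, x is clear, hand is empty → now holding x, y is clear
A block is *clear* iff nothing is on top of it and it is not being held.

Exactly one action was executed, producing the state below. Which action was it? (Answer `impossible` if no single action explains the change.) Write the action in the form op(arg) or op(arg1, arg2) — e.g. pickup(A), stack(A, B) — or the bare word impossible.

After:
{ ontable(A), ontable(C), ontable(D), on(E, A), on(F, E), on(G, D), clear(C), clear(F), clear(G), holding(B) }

target: towers=[A/E/F; C; D/G] holding=B
         pickup(B) → towers=[A/E/F; C; D/G] holding=B  ← match
     unstack(F, E) → towers=[A/E; B; C; D/G] holding=F
     unstack(G, D) → towers=[A/E/F; B; C; D] holding=G
         pickup(C) → towers=[A/E/F; B; D/G] holding=C

pickup(B)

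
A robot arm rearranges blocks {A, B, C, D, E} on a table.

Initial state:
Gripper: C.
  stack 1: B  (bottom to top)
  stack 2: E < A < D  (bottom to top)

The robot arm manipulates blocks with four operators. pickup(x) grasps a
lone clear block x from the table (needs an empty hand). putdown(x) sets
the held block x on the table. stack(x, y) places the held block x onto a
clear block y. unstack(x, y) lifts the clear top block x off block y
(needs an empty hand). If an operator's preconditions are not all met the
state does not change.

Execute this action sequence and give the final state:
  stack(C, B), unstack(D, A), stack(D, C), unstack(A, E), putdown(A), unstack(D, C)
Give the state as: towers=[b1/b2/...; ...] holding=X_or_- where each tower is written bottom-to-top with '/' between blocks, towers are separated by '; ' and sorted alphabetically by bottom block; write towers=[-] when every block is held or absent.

step 1 (stack(C, B)): towers=[B/C; E/A/D] holding=-
step 2 (unstack(D, A)): towers=[B/C; E/A] holding=D
step 3 (stack(D, C)): towers=[B/C/D; E/A] holding=-
step 4 (unstack(A, E)): towers=[B/C/D; E] holding=A
step 5 (putdown(A)): towers=[A; B/C/D; E] holding=-
step 6 (unstack(D, C)): towers=[A; B/C; E] holding=D

towers=[A; B/C; E] holding=D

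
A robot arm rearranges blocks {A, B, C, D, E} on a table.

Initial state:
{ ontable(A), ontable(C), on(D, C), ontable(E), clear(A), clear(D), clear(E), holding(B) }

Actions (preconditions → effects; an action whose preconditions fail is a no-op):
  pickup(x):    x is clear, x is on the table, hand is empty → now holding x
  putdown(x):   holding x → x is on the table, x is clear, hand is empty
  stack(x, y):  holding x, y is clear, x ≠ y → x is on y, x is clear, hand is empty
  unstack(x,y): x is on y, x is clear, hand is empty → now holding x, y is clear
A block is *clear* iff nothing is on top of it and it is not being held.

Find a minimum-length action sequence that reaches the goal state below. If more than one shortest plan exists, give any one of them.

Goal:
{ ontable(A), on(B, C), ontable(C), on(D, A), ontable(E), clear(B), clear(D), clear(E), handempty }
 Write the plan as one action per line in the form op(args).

step 1 (putdown(B)): towers=[A; B; C/D; E] holding=-
step 2 (unstack(D, C)): towers=[A; B; C; E] holding=D
step 3 (stack(D, A)): towers=[A/D; B; C; E] holding=-
step 4 (pickup(B)): towers=[A/D; C; E] holding=B
step 5 (stack(B, C)): towers=[A/D; C/B; E] holding=-
goal check: towers=[A/D; C/B; E] holding=- — reached (length 5, optimal by BFS)

putdown(B)
unstack(D, C)
stack(D, A)
pickup(B)
stack(B, C)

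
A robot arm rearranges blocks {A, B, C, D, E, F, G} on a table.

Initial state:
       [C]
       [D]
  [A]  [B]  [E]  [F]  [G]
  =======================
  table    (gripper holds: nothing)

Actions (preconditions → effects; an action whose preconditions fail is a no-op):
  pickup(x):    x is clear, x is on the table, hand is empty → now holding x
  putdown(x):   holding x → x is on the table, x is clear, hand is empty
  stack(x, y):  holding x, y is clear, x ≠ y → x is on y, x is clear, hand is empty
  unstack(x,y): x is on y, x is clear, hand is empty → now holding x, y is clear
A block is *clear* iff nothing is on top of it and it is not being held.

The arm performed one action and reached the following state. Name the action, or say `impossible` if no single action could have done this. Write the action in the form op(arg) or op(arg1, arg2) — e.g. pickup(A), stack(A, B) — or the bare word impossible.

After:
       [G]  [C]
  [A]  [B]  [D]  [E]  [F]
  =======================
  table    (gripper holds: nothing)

impossible

target: towers=[A; B/G; D/C; E; F] holding=-
         pickup(F) → towers=[A; B/D/C; E; G] holding=F
         pickup(G) → towers=[A; B/D/C; E; F] holding=G
         pickup(A) → towers=[B/D/C; E; F; G] holding=A
         pickup(E) → towers=[A; B/D/C; F; G] holding=E
     unstack(C, D) → towers=[A; B/D; E; F; G] holding=C
none of the 5 applicable actions match → impossible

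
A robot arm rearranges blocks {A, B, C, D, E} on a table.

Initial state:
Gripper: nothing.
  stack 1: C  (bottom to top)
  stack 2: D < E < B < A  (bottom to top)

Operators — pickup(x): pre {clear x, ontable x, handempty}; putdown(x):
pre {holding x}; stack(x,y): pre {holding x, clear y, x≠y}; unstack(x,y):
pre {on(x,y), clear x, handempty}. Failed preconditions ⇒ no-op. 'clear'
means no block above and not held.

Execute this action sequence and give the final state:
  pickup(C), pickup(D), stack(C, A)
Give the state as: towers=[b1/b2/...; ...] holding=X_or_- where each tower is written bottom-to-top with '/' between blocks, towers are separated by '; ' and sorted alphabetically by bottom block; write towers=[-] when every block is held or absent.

towers=[D/E/B/A/C] holding=-

step 1 (pickup(C)): towers=[D/E/B/A] holding=C
step 2 (pickup(D)) [no-op]: towers=[D/E/B/A] holding=C
step 3 (stack(C, A)): towers=[D/E/B/A/C] holding=-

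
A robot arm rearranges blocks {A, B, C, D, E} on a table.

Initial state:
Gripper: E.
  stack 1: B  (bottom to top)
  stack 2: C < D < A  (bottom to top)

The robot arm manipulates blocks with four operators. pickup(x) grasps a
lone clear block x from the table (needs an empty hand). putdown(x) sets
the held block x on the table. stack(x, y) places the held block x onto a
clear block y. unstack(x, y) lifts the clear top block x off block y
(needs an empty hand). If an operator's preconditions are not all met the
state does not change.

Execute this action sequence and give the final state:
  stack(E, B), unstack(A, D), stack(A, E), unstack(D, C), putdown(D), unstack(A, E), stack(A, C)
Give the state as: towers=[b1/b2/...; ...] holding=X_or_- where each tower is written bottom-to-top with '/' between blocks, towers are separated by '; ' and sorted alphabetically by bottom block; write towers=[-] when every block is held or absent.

towers=[B/E; C/A; D] holding=-

step 1 (stack(E, B)): towers=[B/E; C/D/A] holding=-
step 2 (unstack(A, D)): towers=[B/E; C/D] holding=A
step 3 (stack(A, E)): towers=[B/E/A; C/D] holding=-
step 4 (unstack(D, C)): towers=[B/E/A; C] holding=D
step 5 (putdown(D)): towers=[B/E/A; C; D] holding=-
step 6 (unstack(A, E)): towers=[B/E; C; D] holding=A
step 7 (stack(A, C)): towers=[B/E; C/A; D] holding=-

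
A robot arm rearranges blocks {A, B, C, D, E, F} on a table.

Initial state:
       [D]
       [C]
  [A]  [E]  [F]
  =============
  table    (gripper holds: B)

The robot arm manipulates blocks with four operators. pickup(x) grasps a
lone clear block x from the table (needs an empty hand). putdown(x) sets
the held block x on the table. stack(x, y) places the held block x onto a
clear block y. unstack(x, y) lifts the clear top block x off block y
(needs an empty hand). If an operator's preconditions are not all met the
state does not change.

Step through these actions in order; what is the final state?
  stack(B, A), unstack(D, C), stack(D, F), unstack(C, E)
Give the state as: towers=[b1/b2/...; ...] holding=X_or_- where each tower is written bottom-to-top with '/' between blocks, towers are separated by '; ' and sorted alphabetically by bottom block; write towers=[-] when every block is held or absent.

towers=[A/B; E; F/D] holding=C

step 1 (stack(B, A)): towers=[A/B; E/C/D; F] holding=-
step 2 (unstack(D, C)): towers=[A/B; E/C; F] holding=D
step 3 (stack(D, F)): towers=[A/B; E/C; F/D] holding=-
step 4 (unstack(C, E)): towers=[A/B; E; F/D] holding=C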